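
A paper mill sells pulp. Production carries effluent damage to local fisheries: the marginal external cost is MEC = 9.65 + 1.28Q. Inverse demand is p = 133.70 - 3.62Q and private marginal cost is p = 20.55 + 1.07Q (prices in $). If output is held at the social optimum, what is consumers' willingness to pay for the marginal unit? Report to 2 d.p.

P = $70.94

Social marginal cost = private MC + MEC = 30.20 + 2.35Q.
Set SMC = demand: 30.20 + 2.35Q = 133.70 - 3.62Q → Q* = 17.3367.
Consumer price on the demand curve at Q*: 133.70 − 3.62×17.3367 = 70.9411.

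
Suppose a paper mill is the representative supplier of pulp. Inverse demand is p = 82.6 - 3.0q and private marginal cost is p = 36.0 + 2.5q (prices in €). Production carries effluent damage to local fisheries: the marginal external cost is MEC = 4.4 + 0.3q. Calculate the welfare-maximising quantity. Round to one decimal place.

q* = 7.3

Social marginal cost = private MC + MEC = 40.4 + 2.8q.
Set SMC = demand: 40.4 + 2.8q = 82.6 - 3.0q → q* = 7.2759.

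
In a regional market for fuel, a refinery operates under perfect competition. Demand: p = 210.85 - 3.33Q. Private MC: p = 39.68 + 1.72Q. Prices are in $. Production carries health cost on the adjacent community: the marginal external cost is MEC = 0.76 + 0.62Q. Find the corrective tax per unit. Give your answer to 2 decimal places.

tax = $19.39 per unit

Social marginal cost = private MC + MEC = 40.44 + 2.34Q.
Set SMC = demand: 40.44 + 2.34Q = 210.85 - 3.33Q → Q* = 30.0547.
The Pigouvian tax equals MEC at Q*: 0.76 + 0.62×30.0547 = 19.3939.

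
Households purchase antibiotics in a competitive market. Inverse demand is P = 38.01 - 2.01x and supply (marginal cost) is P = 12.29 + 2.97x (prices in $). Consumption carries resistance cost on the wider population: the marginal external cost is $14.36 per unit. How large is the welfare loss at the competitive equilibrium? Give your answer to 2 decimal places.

Market equilibrium (private): 12.29 + 2.97x = 38.01 - 2.01x → x_m = 5.1647.
Social marginal benefit = demand − MEC = 23.65 - 2.01x.
Set SMB = MC: 23.65 - 2.01x = 12.29 + 2.97x → x* = 2.2811.
The loss is the area between SMB and MC from x* to x_m; with linear curves that's a triangle of height MEC(x_m).
DWL = ½ × 2.8836 × 14.3600 = 20.7042.

DWL = $20.70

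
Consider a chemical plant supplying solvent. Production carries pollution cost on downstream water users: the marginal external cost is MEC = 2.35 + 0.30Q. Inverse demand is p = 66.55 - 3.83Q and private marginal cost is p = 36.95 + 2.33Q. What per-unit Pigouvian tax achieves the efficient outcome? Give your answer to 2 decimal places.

tax = 3.62 per unit

Social marginal cost = private MC + MEC = 39.30 + 2.63Q.
Set SMC = demand: 39.30 + 2.63Q = 66.55 - 3.83Q → Q* = 4.2183.
The Pigouvian tax equals MEC at Q*: 2.35 + 0.30×4.2183 = 3.6155.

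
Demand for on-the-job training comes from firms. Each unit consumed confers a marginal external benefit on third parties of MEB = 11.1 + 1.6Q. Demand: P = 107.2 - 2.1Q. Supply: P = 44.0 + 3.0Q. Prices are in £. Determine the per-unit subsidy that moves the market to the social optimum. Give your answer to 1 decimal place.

Social marginal benefit = demand + MEB = 118.3 - 0.5Q.
Set SMB = MC: 118.3 - 0.5Q = 44.0 + 3.0Q → Q* = 21.2286.
The Pigouvian subsidy equals MEB at Q*: 11.1 + 1.6×21.2286 = 45.0658.

subsidy = £45.1 per unit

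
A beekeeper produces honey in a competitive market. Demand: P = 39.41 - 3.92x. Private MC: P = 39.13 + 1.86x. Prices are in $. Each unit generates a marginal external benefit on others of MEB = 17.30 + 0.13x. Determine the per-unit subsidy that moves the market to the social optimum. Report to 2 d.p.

Social marginal cost = private MC − MEB = 21.83 + 1.73x.
Set SMC = demand: 21.83 + 1.73x = 39.41 - 3.92x → x* = 3.1115.
The Pigouvian subsidy equals MEB at x*: 17.30 + 0.13×3.1115 = 17.7045.

subsidy = $17.70 per unit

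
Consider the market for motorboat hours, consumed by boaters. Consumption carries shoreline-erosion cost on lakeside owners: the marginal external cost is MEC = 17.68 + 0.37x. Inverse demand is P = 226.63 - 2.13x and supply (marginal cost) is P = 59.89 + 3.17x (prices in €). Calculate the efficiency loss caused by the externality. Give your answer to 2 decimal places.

DWL = €75.81

Market equilibrium (private): 59.89 + 3.17x = 226.63 - 2.13x → x_m = 31.4604.
Social marginal benefit = demand − MEC = 208.95 - 2.50x.
Set SMB = MC: 208.95 - 2.50x = 59.89 + 3.17x → x* = 26.2892.
The loss is the area between SMB and MC from x* to x_m; with linear curves that's a triangle of height MEC(x_m).
DWL = ½ × 5.1712 × 29.3203 = 75.8106.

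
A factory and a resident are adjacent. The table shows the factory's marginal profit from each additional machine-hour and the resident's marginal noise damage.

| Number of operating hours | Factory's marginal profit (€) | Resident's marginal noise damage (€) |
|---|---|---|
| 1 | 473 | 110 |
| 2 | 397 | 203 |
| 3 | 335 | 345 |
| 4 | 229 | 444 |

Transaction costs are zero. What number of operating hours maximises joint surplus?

Bargaining reaches the level where marginal profit last exceeds marginal noise damage.
That holds through level 2 (397 ≥ 203) but not at 3 (335 < 345).

2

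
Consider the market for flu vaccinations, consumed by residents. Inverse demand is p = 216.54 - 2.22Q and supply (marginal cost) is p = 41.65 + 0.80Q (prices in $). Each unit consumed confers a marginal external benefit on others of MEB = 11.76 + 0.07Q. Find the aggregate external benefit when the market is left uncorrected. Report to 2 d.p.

Market equilibrium (private): 41.65 + 0.80Q = 216.54 - 2.22Q → Q_m = 57.9106.
Total external benefit = ∫₀^{Q_m} (11.76 + 0.07Q) dQ = 11.76×57.9106 + ½×0.07×57.9106² = 798.4060.

$798.41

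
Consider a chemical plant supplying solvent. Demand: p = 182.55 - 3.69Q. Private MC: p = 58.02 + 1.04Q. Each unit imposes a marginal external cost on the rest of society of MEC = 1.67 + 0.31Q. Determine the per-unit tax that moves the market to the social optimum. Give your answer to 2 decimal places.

tax = 9.23 per unit

Social marginal cost = private MC + MEC = 59.69 + 1.35Q.
Set SMC = demand: 59.69 + 1.35Q = 182.55 - 3.69Q → Q* = 24.3770.
The Pigouvian tax equals MEC at Q*: 1.67 + 0.31×24.3770 = 9.2269.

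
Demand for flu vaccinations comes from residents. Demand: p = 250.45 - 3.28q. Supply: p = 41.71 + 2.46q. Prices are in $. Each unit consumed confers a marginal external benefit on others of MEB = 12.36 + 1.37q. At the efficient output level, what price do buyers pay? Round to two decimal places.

Social marginal benefit = demand + MEB = 262.81 - 1.91q.
Set SMB = MC: 262.81 - 1.91q = 41.71 + 2.46q → q* = 50.5950.
Consumer price on the demand curve at q*: 250.45 − 3.28×50.5950 = 84.4984.

P = $84.50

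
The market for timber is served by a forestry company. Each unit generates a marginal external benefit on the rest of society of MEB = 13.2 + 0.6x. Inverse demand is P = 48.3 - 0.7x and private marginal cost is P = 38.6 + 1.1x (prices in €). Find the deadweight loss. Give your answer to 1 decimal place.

DWL = €112.5

Market equilibrium (private): 38.6 + 1.1x = 48.3 - 0.7x → x_m = 5.3889.
Social marginal cost = private MC − MEB = 25.4 + 0.5x.
Set SMC = demand: 25.4 + 0.5x = 48.3 - 0.7x → x* = 19.0833.
Height of the DWL triangle at x_m is demand(x_m) − SMC(x_m) = MEB(x_m) = 16.4333.
DWL = ½ × 13.6944 × 16.4333 = 112.5221.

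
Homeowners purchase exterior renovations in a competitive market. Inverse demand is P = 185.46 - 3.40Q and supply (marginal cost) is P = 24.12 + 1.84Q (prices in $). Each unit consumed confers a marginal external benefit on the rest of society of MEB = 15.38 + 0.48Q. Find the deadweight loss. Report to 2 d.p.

DWL = $95.54

Market equilibrium (private): 24.12 + 1.84Q = 185.46 - 3.40Q → Q_m = 30.7901.
Social marginal benefit = demand + MEB = 200.84 - 2.92Q.
Set SMB = MC: 200.84 - 2.92Q = 24.12 + 1.84Q → Q* = 37.1261.
The loss is the area between SMB and MC from Q* to Q_m; with linear curves that's a triangle of height MEB(Q_m).
DWL = ½ × 6.3360 × 30.1592 = 95.5443.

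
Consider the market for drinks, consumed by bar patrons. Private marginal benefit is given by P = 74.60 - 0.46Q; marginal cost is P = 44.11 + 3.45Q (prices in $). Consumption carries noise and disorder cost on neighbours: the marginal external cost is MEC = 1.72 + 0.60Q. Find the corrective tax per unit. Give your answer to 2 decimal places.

Social marginal benefit = demand − MEC = 72.88 - 1.06Q.
Set SMB = MC: 72.88 - 1.06Q = 44.11 + 3.45Q → Q* = 6.3792.
The Pigouvian tax equals MEC at Q*: 1.72 + 0.60×6.3792 = 5.5475.

tax = $5.55 per unit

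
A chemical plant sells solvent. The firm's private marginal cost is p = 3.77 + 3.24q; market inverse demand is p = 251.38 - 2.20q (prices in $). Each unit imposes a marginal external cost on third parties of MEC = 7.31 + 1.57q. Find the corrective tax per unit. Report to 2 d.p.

tax = $61.13 per unit

Social marginal cost = private MC + MEC = 11.08 + 4.81q.
Set SMC = demand: 11.08 + 4.81q = 251.38 - 2.20q → q* = 34.2796.
The Pigouvian tax equals MEC at q*: 7.31 + 1.57×34.2796 = 61.1290.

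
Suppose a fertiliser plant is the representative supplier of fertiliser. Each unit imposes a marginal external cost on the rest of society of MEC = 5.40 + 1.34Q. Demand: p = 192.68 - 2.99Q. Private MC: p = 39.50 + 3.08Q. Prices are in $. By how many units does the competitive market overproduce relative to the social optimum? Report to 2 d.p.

5.29 units

Market equilibrium (private): 39.50 + 3.08Q = 192.68 - 2.99Q → Q_m = 25.2356.
Social marginal cost = private MC + MEC = 44.90 + 4.42Q.
Set SMC = demand: 44.90 + 4.42Q = 192.68 - 2.99Q → Q* = 19.9433.
Gap = |25.2356 − 19.9433| = 5.2923.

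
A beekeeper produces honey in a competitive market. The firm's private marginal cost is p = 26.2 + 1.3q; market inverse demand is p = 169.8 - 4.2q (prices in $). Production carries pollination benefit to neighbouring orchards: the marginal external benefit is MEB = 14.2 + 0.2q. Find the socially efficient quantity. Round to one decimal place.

q* = 29.8

Social marginal cost = private MC − MEB = 12.0 + 1.1q.
Set SMC = demand: 12.0 + 1.1q = 169.8 - 4.2q → q* = 29.7736.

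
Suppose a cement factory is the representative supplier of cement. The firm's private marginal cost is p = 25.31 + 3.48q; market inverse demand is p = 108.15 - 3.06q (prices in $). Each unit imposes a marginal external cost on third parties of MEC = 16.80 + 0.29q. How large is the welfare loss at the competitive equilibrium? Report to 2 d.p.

Market equilibrium (private): 25.31 + 3.48q = 108.15 - 3.06q → q_m = 12.6667.
Social marginal cost = private MC + MEC = 42.11 + 3.77q.
Set SMC = demand: 42.11 + 3.77q = 108.15 - 3.06q → q* = 9.6691.
Height of the DWL triangle at q_m is SMC(q_m) − demand(q_m) = MEC(q_m) = 20.4733.
DWL = ½ × 2.9976 × 20.4733 = 30.6854.

DWL = $30.69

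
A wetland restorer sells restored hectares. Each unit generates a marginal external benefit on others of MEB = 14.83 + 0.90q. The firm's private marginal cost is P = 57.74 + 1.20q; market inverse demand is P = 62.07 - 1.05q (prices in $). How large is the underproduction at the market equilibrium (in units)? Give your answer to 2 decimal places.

12.27 units

Market equilibrium (private): 57.74 + 1.20q = 62.07 - 1.05q → q_m = 1.9244.
Social marginal cost = private MC − MEB = 42.91 + 0.30q.
Set SMC = demand: 42.91 + 0.30q = 62.07 - 1.05q → q* = 14.1926.
Gap = |1.9244 − 14.1926| = 12.2682.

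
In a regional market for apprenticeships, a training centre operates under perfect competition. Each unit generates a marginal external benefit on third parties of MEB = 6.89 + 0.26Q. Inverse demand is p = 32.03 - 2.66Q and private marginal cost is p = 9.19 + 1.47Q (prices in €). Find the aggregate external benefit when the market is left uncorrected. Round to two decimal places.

€42.08

Market equilibrium (private): 9.19 + 1.47Q = 32.03 - 2.66Q → Q_m = 5.5303.
Total external benefit = ∫₀^{Q_m} (6.89 + 0.26Q) dQ = 6.89×5.5303 + ½×0.26×5.5303² = 42.0797.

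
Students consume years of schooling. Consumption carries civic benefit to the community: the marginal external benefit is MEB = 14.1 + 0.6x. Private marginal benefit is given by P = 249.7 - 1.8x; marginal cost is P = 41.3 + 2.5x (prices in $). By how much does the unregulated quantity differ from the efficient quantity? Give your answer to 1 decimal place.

11.7 units

Market equilibrium (private): 41.3 + 2.5x = 249.7 - 1.8x → x_m = 48.4651.
Social marginal benefit = demand + MEB = 263.8 - 1.2x.
Set SMB = MC: 263.8 - 1.2x = 41.3 + 2.5x → x* = 60.1351.
Gap = |48.4651 − 60.1351| = 11.6700.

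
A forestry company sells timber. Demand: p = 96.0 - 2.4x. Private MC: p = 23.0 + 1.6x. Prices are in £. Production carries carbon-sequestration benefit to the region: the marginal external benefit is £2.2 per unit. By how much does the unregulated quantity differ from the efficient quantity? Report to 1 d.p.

Market equilibrium (private): 23.0 + 1.6x = 96.0 - 2.4x → x_m = 18.2500.
Social marginal cost = private MC − MEB = 20.8 + 1.6x.
Set SMC = demand: 20.8 + 1.6x = 96.0 - 2.4x → x* = 18.8000.
Gap = |18.2500 − 18.8000| = 0.5500.

0.6 units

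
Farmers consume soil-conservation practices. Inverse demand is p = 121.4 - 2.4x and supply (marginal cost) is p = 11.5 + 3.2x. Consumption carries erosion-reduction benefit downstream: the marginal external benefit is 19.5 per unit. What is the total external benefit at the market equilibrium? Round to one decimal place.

Market equilibrium (private): 11.5 + 3.2x = 121.4 - 2.4x → x_m = 19.6250.
Total external benefit = MEB × x_m = 19.5 × 19.6250 = 382.6875.

382.7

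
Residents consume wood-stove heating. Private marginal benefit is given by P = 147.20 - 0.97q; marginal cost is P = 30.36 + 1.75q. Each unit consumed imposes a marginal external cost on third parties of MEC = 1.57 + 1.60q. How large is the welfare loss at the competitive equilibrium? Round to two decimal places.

Market equilibrium (private): 30.36 + 1.75q = 147.20 - 0.97q → q_m = 42.9559.
Social marginal benefit = demand − MEC = 145.63 - 2.57q.
Set SMB = MC: 145.63 - 2.57q = 30.36 + 1.75q → q* = 26.6829.
Height of the DWL triangle at q_m is MC(q_m) − SMB(q_m) = MEC(q_m) = 70.2994.
DWL = ½ × 16.2730 × 70.2994 = 571.9911.

DWL = 571.99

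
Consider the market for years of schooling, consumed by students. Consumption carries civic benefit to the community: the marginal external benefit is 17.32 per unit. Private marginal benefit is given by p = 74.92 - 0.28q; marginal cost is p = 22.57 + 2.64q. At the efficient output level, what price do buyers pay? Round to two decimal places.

P = 68.24

Social marginal benefit = demand + MEB = 92.24 - 0.28q.
Set SMB = MC: 92.24 - 0.28q = 22.57 + 2.64q → q* = 23.8596.
Consumer price on the demand curve at q*: 74.92 − 0.28×23.8596 = 68.2393.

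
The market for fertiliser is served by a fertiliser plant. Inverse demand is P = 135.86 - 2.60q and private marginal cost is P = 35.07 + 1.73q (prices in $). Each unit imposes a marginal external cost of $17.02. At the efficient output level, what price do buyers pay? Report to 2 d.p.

P = $85.56

Social marginal cost = private MC + MEC = 52.09 + 1.73q.
Set SMC = demand: 52.09 + 1.73q = 135.86 - 2.60q → q* = 19.3464.
Consumer price on the demand curve at q*: 135.86 − 2.60×19.3464 = 85.5594.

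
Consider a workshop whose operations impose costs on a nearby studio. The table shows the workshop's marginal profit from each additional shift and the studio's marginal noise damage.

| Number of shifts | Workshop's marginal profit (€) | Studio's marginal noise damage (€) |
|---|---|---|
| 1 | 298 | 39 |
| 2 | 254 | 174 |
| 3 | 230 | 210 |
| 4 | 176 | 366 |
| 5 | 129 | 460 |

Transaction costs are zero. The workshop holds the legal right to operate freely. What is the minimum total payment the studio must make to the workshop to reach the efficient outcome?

€305

Left alone the workshop would choose level 5 (marginal profit stays positive).
Efficient level: k* = 3 (marginal profit ≥ marginal noise damage through 3).
The studio must at least cover the workshop's forgone profit from cutting 5→3: 176 + 129 = 305.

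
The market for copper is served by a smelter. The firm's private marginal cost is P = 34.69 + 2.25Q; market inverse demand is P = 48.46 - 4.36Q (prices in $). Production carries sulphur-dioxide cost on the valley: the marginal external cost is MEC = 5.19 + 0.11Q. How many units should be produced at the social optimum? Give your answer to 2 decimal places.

Social marginal cost = private MC + MEC = 39.88 + 2.36Q.
Set SMC = demand: 39.88 + 2.36Q = 48.46 - 4.36Q → Q* = 1.2768.

Q* = 1.28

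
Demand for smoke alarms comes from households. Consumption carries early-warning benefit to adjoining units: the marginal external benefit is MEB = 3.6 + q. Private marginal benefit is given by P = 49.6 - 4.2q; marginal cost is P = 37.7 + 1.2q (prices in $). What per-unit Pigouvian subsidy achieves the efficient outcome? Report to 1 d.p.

subsidy = $7.1 per unit

Social marginal benefit = demand + MEB = 53.2 - 3.2q.
Set SMB = MC: 53.2 - 3.2q = 37.7 + 1.2q → q* = 3.5227.
The Pigouvian subsidy equals MEB at q*: 3.6 + 1.0×3.5227 = 7.1227.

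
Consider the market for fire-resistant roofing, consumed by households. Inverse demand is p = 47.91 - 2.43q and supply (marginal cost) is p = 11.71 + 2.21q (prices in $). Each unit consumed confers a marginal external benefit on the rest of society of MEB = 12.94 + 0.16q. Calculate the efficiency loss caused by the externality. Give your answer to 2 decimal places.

Market equilibrium (private): 11.71 + 2.21q = 47.91 - 2.43q → q_m = 7.8017.
Social marginal benefit = demand + MEB = 60.85 - 2.27q.
Set SMB = MC: 60.85 - 2.27q = 11.71 + 2.21q → q* = 10.9688.
Height of the DWL triangle at q_m is SMB(q_m) − MC(q_m) = MEB(q_m) = 14.1883.
DWL = ½ × 3.1671 × 14.1883 = 22.4679.

DWL = $22.47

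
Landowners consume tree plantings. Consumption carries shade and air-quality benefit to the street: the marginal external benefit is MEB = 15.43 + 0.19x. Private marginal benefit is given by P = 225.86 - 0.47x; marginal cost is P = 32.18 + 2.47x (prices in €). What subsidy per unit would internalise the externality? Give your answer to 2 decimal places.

Social marginal benefit = demand + MEB = 241.29 - 0.28x.
Set SMB = MC: 241.29 - 0.28x = 32.18 + 2.47x → x* = 76.0400.
The Pigouvian subsidy equals MEB at x*: 15.43 + 0.19×76.0400 = 29.8776.

subsidy = €29.88 per unit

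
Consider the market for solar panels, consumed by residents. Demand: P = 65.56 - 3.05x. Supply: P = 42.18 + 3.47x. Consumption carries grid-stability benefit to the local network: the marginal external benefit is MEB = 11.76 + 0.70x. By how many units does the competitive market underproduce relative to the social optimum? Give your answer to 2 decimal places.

2.45 units

Market equilibrium (private): 42.18 + 3.47x = 65.56 - 3.05x → x_m = 3.5859.
Social marginal benefit = demand + MEB = 77.32 - 2.35x.
Set SMB = MC: 77.32 - 2.35x = 42.18 + 3.47x → x* = 6.0378.
Gap = |3.5859 − 6.0378| = 2.4519.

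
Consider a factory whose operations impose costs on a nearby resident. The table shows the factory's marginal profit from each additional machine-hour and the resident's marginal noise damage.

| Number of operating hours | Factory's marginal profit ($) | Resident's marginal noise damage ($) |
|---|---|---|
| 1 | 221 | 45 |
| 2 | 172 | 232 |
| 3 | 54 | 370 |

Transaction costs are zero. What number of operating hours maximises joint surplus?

Bargaining reaches the level where marginal profit last exceeds marginal noise damage.
That holds through level 1 (221 ≥ 45) but not at 2 (172 < 232).

1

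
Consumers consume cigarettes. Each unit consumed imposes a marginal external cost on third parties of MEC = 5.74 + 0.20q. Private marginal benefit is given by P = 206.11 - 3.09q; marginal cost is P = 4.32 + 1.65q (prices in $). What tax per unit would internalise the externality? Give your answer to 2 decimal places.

tax = $13.68 per unit

Social marginal benefit = demand − MEC = 200.37 - 3.29q.
Set SMB = MC: 200.37 - 3.29q = 4.32 + 1.65q → q* = 39.6862.
The Pigouvian tax equals MEC at q*: 5.74 + 0.20×39.6862 = 13.6772.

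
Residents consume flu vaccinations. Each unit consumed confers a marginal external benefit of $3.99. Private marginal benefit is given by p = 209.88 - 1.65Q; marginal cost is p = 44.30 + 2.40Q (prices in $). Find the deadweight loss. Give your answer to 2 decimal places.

Market equilibrium (private): 44.30 + 2.40Q = 209.88 - 1.65Q → Q_m = 40.8840.
Social marginal benefit = demand + MEB = 213.87 - 1.65Q.
Set SMB = MC: 213.87 - 1.65Q = 44.30 + 2.40Q → Q* = 41.8691.
The welfare-loss triangle has base |Q_m − Q*| and height MEB(Q_m) (the vertical gap between SMB and MC is zero at Q* and MEB at Q_m).
DWL = ½ × 0.9851 × 3.9900 = 1.9653.

DWL = $1.97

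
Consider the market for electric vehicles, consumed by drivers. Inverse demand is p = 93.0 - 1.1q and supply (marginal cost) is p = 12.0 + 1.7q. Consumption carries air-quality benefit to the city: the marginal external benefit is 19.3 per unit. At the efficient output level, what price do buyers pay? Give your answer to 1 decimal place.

P = 53.6

Social marginal benefit = demand + MEB = 112.3 - 1.1q.
Set SMB = MC: 112.3 - 1.1q = 12.0 + 1.7q → q* = 35.8214.
Consumer price on the demand curve at q*: 93.0 − 1.1×35.8214 = 53.5965.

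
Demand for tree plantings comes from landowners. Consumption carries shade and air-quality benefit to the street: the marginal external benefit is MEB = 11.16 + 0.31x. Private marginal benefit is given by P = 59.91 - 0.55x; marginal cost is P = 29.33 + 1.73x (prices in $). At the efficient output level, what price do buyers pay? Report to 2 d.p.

P = $48.26

Social marginal benefit = demand + MEB = 71.07 - 0.24x.
Set SMB = MC: 71.07 - 0.24x = 29.33 + 1.73x → x* = 21.1878.
Consumer price on the demand curve at x*: 59.91 − 0.55×21.1878 = 48.2567.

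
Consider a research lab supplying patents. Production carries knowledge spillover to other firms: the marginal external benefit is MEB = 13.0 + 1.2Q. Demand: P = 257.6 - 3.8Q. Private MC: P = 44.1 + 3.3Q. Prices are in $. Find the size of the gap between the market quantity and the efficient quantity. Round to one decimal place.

8.3 units

Market equilibrium (private): 44.1 + 3.3Q = 257.6 - 3.8Q → Q_m = 30.0704.
Social marginal cost = private MC − MEB = 31.1 + 2.1Q.
Set SMC = demand: 31.1 + 2.1Q = 257.6 - 3.8Q → Q* = 38.3898.
Gap = |30.0704 − 38.3898| = 8.3194.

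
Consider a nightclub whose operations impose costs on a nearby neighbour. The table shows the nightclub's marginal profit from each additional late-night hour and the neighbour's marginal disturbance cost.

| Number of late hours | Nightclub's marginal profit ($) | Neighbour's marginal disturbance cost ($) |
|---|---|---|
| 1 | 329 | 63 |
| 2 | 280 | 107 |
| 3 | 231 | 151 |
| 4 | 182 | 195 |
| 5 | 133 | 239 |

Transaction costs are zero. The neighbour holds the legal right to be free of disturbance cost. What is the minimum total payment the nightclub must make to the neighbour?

Efficient level: marginal profit ≥ marginal disturbance cost through level 3, so k* = 3.
With the neighbour holding the right, the nightclub must at least compensate total damage at k*: 63 + 107 + 151 = 321.

$321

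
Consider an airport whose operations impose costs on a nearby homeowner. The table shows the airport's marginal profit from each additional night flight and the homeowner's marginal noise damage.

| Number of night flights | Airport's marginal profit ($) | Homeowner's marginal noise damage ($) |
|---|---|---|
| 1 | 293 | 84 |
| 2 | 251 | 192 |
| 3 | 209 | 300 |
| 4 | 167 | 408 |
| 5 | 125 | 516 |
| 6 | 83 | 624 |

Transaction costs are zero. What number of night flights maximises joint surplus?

Bargaining reaches the level where marginal profit last exceeds marginal noise damage.
That holds through level 2 (251 ≥ 192) but not at 3 (209 < 300).

2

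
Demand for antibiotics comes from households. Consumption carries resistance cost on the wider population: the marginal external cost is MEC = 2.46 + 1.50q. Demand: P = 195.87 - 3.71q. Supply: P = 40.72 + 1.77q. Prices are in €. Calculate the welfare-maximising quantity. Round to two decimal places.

Social marginal benefit = demand − MEC = 193.41 - 5.21q.
Set SMB = MC: 193.41 - 5.21q = 40.72 + 1.77q → q* = 21.8754.

q* = 21.88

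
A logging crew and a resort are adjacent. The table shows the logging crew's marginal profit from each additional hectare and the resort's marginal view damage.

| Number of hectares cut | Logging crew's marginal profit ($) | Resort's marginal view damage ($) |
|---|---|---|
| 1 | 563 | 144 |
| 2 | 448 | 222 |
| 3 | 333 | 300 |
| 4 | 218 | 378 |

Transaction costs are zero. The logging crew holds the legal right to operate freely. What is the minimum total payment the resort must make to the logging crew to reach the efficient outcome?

Left alone the logging crew would choose level 4 (marginal profit stays positive).
Efficient level: k* = 3 (marginal profit ≥ marginal view damage through 3).
The resort must at least cover the logging crew's forgone profit from cutting 4→3: 218 = 218.

$218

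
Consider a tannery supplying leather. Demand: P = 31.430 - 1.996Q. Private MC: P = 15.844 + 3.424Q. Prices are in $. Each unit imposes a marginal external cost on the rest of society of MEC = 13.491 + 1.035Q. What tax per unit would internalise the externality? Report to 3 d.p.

Social marginal cost = private MC + MEC = 29.335 + 4.459Q.
Set SMC = demand: 29.335 + 4.459Q = 31.430 - 1.996Q → Q* = 0.3246.
The Pigouvian tax equals MEC at Q*: 13.491 + 1.035×0.3246 = 13.8270.

tax = $13.827 per unit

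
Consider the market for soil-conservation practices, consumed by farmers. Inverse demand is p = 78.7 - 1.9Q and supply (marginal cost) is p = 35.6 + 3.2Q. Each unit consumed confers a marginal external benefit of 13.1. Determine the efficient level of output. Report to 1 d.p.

Q* = 11.0

Social marginal benefit = demand + MEB = 91.8 - 1.9Q.
Set SMB = MC: 91.8 - 1.9Q = 35.6 + 3.2Q → Q* = 11.0196.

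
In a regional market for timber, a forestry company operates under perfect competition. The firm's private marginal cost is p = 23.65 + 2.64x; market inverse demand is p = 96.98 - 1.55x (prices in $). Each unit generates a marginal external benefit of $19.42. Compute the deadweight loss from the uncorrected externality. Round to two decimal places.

Market equilibrium (private): 23.65 + 2.64x = 96.98 - 1.55x → x_m = 17.5012.
Social marginal cost = private MC − MEB = 4.23 + 2.64x.
Set SMC = demand: 4.23 + 2.64x = 96.98 - 1.55x → x* = 22.1360.
Between x* and x_m the wedge demand − SMC runs linearly from 0 to MEB(x_m), so the loss is a triangle.
DWL = ½ × 4.6348 × 19.4200 = 45.0039.

DWL = $45.00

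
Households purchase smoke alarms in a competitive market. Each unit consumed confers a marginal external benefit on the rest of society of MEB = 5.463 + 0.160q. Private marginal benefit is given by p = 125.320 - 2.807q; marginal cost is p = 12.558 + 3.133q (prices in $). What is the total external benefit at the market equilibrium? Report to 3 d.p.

Market equilibrium (private): 12.558 + 3.133q = 125.320 - 2.807q → q_m = 18.9835.
Total external benefit = ∫₀^{q_m} (5.463 + 0.160q) dq = 5.463×18.9835 + ½×0.160×18.9835² = 132.5367.

$132.537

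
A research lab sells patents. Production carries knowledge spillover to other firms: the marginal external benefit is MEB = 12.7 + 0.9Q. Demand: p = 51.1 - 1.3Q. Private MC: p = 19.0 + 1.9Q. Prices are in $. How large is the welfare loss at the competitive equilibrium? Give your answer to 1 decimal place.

DWL = $102.6

Market equilibrium (private): 19.0 + 1.9Q = 51.1 - 1.3Q → Q_m = 10.0313.
Social marginal cost = private MC − MEB = 6.3 + Q.
Set SMC = demand: 6.3 + Q = 51.1 - 1.3Q → Q* = 19.4783.
Height of the DWL triangle at Q_m is demand(Q_m) − SMC(Q_m) = MEB(Q_m) = 21.7281.
DWL = ½ × 9.4470 × 21.7281 = 102.6327.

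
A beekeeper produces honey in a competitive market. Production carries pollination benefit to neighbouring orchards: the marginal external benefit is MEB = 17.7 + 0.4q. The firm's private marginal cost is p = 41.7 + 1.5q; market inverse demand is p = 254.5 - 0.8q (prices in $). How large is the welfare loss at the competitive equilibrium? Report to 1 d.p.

DWL = $787.6

Market equilibrium (private): 41.7 + 1.5q = 254.5 - 0.8q → q_m = 92.5217.
Social marginal cost = private MC − MEB = 24.0 + 1.1q.
Set SMC = demand: 24.0 + 1.1q = 254.5 - 0.8q → q* = 121.3158.
Height of the DWL triangle at q_m is demand(q_m) − SMC(q_m) = MEB(q_m) = 54.7087.
DWL = ½ × 28.7941 × 54.7087 = 787.6439.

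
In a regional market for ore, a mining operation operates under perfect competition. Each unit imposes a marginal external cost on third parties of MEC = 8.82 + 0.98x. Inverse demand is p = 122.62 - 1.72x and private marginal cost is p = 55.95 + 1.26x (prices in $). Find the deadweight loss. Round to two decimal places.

Market equilibrium (private): 55.95 + 1.26x = 122.62 - 1.72x → x_m = 22.3725.
Social marginal cost = private MC + MEC = 64.77 + 2.24x.
Set SMC = demand: 64.77 + 2.24x = 122.62 - 1.72x → x* = 14.6086.
Height of the DWL triangle at x_m is SMC(x_m) − demand(x_m) = MEC(x_m) = 30.7450.
DWL = ½ × 7.7639 × 30.7450 = 119.3506.

DWL = $119.35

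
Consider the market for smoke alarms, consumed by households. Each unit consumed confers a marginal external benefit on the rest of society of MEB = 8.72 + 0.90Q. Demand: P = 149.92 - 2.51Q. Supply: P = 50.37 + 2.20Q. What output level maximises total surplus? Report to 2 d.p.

Q* = 28.42

Social marginal benefit = demand + MEB = 158.64 - 1.61Q.
Set SMB = MC: 158.64 - 1.61Q = 50.37 + 2.20Q → Q* = 28.4173.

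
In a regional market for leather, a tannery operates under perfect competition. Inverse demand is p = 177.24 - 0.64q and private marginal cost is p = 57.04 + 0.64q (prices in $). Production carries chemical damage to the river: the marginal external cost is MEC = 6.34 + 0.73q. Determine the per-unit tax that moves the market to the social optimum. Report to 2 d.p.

tax = $47.69 per unit

Social marginal cost = private MC + MEC = 63.38 + 1.37q.
Set SMC = demand: 63.38 + 1.37q = 177.24 - 0.64q → q* = 56.6468.
The Pigouvian tax equals MEC at q*: 6.34 + 0.73×56.6468 = 47.6922.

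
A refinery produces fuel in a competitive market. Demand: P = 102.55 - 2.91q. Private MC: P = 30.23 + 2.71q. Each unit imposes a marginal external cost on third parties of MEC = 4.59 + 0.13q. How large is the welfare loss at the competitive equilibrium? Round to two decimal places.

DWL = 3.41

Market equilibrium (private): 30.23 + 2.71q = 102.55 - 2.91q → q_m = 12.8683.
Social marginal cost = private MC + MEC = 34.82 + 2.84q.
Set SMC = demand: 34.82 + 2.84q = 102.55 - 2.91q → q* = 11.7791.
Height of the DWL triangle at q_m is SMC(q_m) − demand(q_m) = MEC(q_m) = 6.2629.
DWL = ½ × 1.0892 × 6.2629 = 3.4108.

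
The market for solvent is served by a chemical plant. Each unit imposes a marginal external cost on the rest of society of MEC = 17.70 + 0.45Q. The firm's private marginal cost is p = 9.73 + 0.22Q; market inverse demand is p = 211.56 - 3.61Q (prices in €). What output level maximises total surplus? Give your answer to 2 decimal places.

Social marginal cost = private MC + MEC = 27.43 + 0.67Q.
Set SMC = demand: 27.43 + 0.67Q = 211.56 - 3.61Q → Q* = 43.0210.

Q* = 43.02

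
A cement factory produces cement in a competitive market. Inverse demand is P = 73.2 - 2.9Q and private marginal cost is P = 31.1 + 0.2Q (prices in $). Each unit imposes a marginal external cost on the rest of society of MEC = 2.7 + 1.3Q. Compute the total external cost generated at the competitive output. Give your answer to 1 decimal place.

$156.5

Market equilibrium (private): 31.1 + 0.2Q = 73.2 - 2.9Q → Q_m = 13.5806.
Total external cost = ∫₀^{Q_m} (2.7 + 1.3Q) dQ = 2.7×13.5806 + ½×1.3×13.5806² = 156.5489.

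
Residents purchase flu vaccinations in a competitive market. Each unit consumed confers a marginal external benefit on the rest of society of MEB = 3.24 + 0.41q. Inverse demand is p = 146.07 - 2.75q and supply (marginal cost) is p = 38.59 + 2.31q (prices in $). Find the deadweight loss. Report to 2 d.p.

Market equilibrium (private): 38.59 + 2.31q = 146.07 - 2.75q → q_m = 21.2411.
Social marginal benefit = demand + MEB = 149.31 - 2.34q.
Set SMB = MC: 149.31 - 2.34q = 38.59 + 2.31q → q* = 23.8108.
The loss is the area between SMB and MC from q* to q_m; with linear curves that's a triangle of height MEB(q_m).
DWL = ½ × 2.5697 × 11.9489 = 15.3525.

DWL = $15.35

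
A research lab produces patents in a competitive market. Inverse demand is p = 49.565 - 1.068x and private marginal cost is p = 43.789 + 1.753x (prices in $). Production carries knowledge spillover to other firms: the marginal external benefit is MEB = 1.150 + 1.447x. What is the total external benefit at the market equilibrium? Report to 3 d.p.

Market equilibrium (private): 43.789 + 1.753x = 49.565 - 1.068x → x_m = 2.0475.
Total external benefit = ∫₀^{x_m} (1.150 + 1.447x) dx = 1.150×2.0475 + ½×1.447×2.0475² = 5.3877.

$5.388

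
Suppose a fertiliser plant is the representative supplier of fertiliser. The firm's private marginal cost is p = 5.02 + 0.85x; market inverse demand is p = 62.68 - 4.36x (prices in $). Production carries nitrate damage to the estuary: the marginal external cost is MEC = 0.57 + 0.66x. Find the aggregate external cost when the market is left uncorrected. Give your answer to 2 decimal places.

Market equilibrium (private): 5.02 + 0.85x = 62.68 - 4.36x → x_m = 11.0672.
Total external cost = ∫₀^{x_m} (0.57 + 0.66x) dx = 0.57×11.0672 + ½×0.66×11.0672² = 46.7277.

$46.73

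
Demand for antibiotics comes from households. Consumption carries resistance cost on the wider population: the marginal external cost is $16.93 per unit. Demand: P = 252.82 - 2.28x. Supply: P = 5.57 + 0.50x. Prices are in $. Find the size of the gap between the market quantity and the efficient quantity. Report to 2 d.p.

Market equilibrium (private): 5.57 + 0.50x = 252.82 - 2.28x → x_m = 88.9388.
Social marginal benefit = demand − MEC = 235.89 - 2.28x.
Set SMB = MC: 235.89 - 2.28x = 5.57 + 0.50x → x* = 82.8489.
Gap = |88.9388 − 82.8489| = 6.0899.

6.09 units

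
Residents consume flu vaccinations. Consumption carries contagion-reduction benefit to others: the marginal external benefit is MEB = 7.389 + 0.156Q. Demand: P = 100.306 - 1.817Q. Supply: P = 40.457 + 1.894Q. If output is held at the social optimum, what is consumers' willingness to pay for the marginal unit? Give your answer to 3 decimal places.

Social marginal benefit = demand + MEB = 107.695 - 1.661Q.
Set SMB = MC: 107.695 - 1.661Q = 40.457 + 1.894Q → Q* = 18.9136.
Consumer price on the demand curve at Q*: 100.306 − 1.817×18.9136 = 65.9400.

P = 65.940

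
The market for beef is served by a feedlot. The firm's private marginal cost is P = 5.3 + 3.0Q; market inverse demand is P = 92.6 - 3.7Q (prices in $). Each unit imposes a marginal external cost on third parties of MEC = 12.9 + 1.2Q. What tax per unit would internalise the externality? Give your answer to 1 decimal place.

Social marginal cost = private MC + MEC = 18.2 + 4.2Q.
Set SMC = demand: 18.2 + 4.2Q = 92.6 - 3.7Q → Q* = 9.4177.
The Pigouvian tax equals MEC at Q*: 12.9 + 1.2×9.4177 = 24.2012.

tax = $24.2 per unit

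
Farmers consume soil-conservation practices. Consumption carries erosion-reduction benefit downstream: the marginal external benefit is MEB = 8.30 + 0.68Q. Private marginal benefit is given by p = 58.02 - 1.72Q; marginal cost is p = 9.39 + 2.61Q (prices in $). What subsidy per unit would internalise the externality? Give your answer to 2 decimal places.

Social marginal benefit = demand + MEB = 66.32 - 1.04Q.
Set SMB = MC: 66.32 - 1.04Q = 9.39 + 2.61Q → Q* = 15.5973.
The Pigouvian subsidy equals MEB at Q*: 8.30 + 0.68×15.5973 = 18.9062.

subsidy = $18.91 per unit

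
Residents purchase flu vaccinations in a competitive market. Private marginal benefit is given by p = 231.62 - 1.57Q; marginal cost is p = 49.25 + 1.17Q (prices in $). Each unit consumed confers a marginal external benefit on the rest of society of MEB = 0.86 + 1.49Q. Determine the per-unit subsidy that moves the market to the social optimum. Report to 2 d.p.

subsidy = $219.27 per unit

Social marginal benefit = demand + MEB = 232.48 - 0.08Q.
Set SMB = MC: 232.48 - 0.08Q = 49.25 + 1.17Q → Q* = 146.5840.
The Pigouvian subsidy equals MEB at Q*: 0.86 + 1.49×146.5840 = 219.2702.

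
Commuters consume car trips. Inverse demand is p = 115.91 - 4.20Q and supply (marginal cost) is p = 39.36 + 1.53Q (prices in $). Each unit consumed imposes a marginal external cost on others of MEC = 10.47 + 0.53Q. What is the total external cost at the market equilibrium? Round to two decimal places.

$187.17

Market equilibrium (private): 39.36 + 1.53Q = 115.91 - 4.20Q → Q_m = 13.3595.
Total external cost = ∫₀^{Q_m} (10.47 + 0.53Q) dQ = 10.47×13.3595 + ½×0.53×13.3595² = 187.1702.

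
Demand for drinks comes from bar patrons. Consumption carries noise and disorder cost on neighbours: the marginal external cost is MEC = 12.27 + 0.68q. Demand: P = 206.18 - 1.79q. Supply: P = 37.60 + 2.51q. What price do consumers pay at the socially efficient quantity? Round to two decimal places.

P = 150.00

Social marginal benefit = demand − MEC = 193.91 - 2.47q.
Set SMB = MC: 193.91 - 2.47q = 37.60 + 2.51q → q* = 31.3876.
Consumer price on the demand curve at q*: 206.18 − 1.79×31.3876 = 149.9962.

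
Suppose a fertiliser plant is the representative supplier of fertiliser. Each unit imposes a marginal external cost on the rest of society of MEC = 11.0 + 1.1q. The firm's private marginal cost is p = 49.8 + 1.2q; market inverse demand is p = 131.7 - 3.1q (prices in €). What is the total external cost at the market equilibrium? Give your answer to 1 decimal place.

€409.0

Market equilibrium (private): 49.8 + 1.2q = 131.7 - 3.1q → q_m = 19.0465.
Total external cost = ∫₀^{q_m} (11.0 + 1.1q) dq = 11.0×19.0465 + ½×1.1×19.0465² = 409.0345.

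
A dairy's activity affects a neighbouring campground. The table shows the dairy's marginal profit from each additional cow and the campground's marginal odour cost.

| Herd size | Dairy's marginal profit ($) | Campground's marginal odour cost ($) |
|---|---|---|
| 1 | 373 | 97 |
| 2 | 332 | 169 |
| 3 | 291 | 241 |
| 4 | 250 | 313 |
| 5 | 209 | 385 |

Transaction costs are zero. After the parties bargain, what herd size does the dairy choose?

3

Bargaining reaches the level where marginal profit last exceeds marginal odour cost.
That holds through level 3 (291 ≥ 241) but not at 4 (250 < 313).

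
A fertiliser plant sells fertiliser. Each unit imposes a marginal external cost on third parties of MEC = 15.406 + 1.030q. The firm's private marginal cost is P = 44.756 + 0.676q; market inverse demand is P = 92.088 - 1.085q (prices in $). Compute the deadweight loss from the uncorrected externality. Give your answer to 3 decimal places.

Market equilibrium (private): 44.756 + 0.676q = 92.088 - 1.085q → q_m = 26.8779.
Social marginal cost = private MC + MEC = 60.162 + 1.706q.
Set SMC = demand: 60.162 + 1.706q = 92.088 - 1.085q → q* = 11.4389.
Between q* and q_m the wedge SMC − demand runs linearly from 0 to MEC(q_m), so the loss is a triangle.
DWL = ½ × 15.4390 × 43.0902 = 332.6348.

DWL = $332.635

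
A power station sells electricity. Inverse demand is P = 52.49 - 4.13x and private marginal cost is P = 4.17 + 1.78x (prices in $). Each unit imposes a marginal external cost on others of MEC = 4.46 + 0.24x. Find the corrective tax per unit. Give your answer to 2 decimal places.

tax = $6.17 per unit

Social marginal cost = private MC + MEC = 8.63 + 2.02x.
Set SMC = demand: 8.63 + 2.02x = 52.49 - 4.13x → x* = 7.1317.
The Pigouvian tax equals MEC at x*: 4.46 + 0.24×7.1317 = 6.1716.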